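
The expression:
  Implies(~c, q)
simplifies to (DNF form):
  c | q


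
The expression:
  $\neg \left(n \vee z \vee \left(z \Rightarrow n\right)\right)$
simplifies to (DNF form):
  $\text{False}$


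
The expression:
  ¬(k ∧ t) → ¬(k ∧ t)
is always true.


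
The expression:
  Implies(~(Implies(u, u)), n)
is always true.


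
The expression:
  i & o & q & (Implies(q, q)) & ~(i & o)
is never true.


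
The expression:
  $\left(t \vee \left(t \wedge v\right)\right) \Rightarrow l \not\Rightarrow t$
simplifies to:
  $\neg t$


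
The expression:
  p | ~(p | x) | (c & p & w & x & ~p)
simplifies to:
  p | ~x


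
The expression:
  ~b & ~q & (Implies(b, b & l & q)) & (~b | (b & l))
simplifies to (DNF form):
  ~b & ~q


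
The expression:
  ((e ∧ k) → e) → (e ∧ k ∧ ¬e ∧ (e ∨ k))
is never true.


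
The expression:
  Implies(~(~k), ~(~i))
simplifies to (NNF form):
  i | ~k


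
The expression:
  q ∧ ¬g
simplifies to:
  q ∧ ¬g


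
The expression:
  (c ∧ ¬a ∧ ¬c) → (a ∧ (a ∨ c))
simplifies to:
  True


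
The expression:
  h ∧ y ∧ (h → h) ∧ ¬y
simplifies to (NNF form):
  False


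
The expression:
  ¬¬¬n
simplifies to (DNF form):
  ¬n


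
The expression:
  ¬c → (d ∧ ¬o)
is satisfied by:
  {c: True, d: True, o: False}
  {c: True, d: False, o: False}
  {c: True, o: True, d: True}
  {c: True, o: True, d: False}
  {d: True, o: False, c: False}


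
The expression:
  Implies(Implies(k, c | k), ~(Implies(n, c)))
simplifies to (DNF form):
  n & ~c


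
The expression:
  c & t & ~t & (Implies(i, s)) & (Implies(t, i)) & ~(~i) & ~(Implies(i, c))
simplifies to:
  False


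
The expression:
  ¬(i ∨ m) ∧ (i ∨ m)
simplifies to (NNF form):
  False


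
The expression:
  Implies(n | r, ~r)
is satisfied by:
  {r: False}


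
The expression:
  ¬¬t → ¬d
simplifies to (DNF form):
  ¬d ∨ ¬t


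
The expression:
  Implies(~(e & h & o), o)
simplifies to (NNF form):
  o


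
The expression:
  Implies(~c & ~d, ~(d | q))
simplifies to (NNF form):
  c | d | ~q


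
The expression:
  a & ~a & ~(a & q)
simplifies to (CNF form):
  False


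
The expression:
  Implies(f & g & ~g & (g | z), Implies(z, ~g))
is always true.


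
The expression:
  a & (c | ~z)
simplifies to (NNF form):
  a & (c | ~z)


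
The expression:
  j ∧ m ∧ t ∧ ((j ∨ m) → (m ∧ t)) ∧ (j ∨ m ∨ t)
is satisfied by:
  {t: True, m: True, j: True}


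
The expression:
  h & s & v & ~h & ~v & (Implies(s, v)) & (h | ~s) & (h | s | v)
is never true.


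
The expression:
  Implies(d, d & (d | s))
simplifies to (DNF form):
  True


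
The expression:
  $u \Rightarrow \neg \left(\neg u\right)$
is always true.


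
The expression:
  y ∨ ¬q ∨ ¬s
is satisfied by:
  {y: True, s: False, q: False}
  {s: False, q: False, y: False}
  {y: True, q: True, s: False}
  {q: True, s: False, y: False}
  {y: True, s: True, q: False}
  {s: True, y: False, q: False}
  {y: True, q: True, s: True}


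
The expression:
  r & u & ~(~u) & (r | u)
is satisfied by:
  {r: True, u: True}


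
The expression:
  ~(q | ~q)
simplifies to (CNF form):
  False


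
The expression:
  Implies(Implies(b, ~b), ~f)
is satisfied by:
  {b: True, f: False}
  {f: False, b: False}
  {f: True, b: True}


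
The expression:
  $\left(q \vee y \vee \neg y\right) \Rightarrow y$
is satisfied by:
  {y: True}


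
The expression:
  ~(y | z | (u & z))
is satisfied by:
  {y: False, z: False}


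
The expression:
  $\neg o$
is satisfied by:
  {o: False}


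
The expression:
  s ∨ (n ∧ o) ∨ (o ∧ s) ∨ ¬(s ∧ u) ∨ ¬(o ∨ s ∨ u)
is always true.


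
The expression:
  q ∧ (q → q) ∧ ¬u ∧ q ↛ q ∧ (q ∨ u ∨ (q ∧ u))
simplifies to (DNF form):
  False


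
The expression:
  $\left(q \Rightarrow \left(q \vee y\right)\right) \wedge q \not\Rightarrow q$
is never true.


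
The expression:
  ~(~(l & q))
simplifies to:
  l & q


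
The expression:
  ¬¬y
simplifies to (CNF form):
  y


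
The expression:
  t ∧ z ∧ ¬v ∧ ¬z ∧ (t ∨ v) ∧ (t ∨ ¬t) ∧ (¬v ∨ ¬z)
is never true.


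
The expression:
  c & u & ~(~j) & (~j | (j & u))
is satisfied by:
  {c: True, j: True, u: True}


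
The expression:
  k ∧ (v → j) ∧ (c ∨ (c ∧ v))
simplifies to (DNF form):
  (c ∧ j ∧ k) ∨ (c ∧ k ∧ ¬v)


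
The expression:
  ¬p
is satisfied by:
  {p: False}


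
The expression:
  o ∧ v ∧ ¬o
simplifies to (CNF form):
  False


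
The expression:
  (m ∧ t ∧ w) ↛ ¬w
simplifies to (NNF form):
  m ∧ t ∧ w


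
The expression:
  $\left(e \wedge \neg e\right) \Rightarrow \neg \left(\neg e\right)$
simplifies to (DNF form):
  $\text{True}$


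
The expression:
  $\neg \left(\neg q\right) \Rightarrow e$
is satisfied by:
  {e: True, q: False}
  {q: False, e: False}
  {q: True, e: True}


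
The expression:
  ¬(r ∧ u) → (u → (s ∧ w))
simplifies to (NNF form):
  r ∨ (s ∧ w) ∨ ¬u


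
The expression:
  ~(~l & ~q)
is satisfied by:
  {q: True, l: True}
  {q: True, l: False}
  {l: True, q: False}


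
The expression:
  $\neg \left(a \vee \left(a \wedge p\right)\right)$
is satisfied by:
  {a: False}


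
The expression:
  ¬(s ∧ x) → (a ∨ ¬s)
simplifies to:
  a ∨ x ∨ ¬s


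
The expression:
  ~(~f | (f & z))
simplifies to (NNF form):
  f & ~z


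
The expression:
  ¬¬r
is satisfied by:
  {r: True}


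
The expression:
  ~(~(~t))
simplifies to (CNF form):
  ~t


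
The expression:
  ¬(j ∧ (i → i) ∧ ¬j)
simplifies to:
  True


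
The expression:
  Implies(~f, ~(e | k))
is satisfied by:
  {f: True, e: False, k: False}
  {k: True, f: True, e: False}
  {f: True, e: True, k: False}
  {k: True, f: True, e: True}
  {k: False, e: False, f: False}


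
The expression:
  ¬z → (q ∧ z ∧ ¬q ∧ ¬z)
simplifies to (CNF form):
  z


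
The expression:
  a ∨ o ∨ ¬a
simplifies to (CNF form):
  True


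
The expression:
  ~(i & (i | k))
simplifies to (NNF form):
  ~i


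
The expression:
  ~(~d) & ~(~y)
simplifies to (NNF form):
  d & y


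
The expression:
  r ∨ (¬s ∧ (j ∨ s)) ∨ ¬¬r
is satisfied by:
  {r: True, j: True, s: False}
  {r: True, s: False, j: False}
  {r: True, j: True, s: True}
  {r: True, s: True, j: False}
  {j: True, s: False, r: False}


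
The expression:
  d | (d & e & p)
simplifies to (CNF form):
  d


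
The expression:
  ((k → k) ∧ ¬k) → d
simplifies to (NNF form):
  d ∨ k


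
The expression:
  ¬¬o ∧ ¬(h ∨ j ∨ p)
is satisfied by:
  {o: True, p: False, h: False, j: False}


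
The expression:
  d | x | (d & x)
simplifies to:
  d | x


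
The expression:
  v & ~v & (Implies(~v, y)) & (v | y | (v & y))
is never true.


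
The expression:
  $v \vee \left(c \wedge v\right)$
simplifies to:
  $v$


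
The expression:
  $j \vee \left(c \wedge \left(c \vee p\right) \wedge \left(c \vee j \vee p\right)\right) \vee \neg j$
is always true.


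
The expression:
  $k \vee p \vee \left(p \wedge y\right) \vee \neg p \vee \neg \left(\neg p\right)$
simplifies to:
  $\text{True}$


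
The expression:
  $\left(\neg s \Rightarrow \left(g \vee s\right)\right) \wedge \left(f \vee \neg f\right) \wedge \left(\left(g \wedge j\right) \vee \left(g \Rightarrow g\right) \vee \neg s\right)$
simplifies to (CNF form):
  $g \vee s$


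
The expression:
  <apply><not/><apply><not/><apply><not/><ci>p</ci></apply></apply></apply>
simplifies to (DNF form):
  <apply><not/><ci>p</ci></apply>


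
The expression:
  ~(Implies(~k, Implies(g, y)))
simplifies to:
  g & ~k & ~y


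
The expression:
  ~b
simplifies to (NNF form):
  ~b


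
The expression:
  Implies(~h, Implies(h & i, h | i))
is always true.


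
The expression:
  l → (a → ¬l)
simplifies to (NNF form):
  ¬a ∨ ¬l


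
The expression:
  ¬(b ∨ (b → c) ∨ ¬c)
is never true.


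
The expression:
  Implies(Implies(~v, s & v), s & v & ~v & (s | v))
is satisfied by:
  {v: False}


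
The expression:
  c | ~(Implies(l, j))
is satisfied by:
  {c: True, l: True, j: False}
  {c: True, l: False, j: False}
  {j: True, c: True, l: True}
  {j: True, c: True, l: False}
  {l: True, j: False, c: False}


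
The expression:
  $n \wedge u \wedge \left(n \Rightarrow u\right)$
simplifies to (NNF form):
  $n \wedge u$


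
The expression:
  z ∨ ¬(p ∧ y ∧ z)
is always true.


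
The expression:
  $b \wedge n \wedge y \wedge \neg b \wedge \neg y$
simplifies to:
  $\text{False}$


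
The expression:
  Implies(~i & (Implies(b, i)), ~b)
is always true.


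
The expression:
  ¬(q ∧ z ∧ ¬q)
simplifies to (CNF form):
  True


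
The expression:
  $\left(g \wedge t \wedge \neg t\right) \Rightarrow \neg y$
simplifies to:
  $\text{True}$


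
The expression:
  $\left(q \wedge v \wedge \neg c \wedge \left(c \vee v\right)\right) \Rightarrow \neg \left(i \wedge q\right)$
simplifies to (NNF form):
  $c \vee \neg i \vee \neg q \vee \neg v$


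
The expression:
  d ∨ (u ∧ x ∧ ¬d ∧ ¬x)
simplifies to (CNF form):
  d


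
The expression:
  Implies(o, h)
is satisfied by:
  {h: True, o: False}
  {o: False, h: False}
  {o: True, h: True}


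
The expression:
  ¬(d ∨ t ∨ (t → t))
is never true.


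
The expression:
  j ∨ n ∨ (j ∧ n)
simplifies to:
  j ∨ n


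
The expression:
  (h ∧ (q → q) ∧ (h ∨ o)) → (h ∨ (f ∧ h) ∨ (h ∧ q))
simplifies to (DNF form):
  True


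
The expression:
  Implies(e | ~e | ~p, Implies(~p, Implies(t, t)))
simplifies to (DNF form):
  True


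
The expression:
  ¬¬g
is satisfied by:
  {g: True}


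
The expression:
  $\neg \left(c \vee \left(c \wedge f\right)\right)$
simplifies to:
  $\neg c$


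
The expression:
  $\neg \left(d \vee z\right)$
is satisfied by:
  {d: False, z: False}


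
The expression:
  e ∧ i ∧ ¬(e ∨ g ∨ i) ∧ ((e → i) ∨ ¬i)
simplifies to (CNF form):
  False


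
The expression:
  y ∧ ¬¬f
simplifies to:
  f ∧ y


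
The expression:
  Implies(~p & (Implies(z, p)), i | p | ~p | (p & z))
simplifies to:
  True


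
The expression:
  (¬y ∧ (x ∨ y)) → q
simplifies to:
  q ∨ y ∨ ¬x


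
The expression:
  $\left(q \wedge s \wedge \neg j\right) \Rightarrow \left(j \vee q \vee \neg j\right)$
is always true.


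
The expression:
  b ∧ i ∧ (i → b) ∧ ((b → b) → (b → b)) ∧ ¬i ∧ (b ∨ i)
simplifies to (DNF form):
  False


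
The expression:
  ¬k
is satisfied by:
  {k: False}


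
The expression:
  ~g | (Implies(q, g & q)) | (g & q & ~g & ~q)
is always true.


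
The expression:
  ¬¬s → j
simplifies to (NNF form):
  j ∨ ¬s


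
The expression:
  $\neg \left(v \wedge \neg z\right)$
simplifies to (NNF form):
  $z \vee \neg v$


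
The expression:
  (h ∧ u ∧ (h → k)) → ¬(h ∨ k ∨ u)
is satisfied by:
  {h: False, k: False, u: False}
  {u: True, h: False, k: False}
  {k: True, h: False, u: False}
  {u: True, k: True, h: False}
  {h: True, u: False, k: False}
  {u: True, h: True, k: False}
  {k: True, h: True, u: False}


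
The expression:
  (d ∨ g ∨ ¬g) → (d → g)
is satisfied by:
  {g: True, d: False}
  {d: False, g: False}
  {d: True, g: True}


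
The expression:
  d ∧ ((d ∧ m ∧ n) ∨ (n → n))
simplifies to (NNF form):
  d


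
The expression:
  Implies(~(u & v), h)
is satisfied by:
  {u: True, h: True, v: True}
  {u: True, h: True, v: False}
  {h: True, v: True, u: False}
  {h: True, v: False, u: False}
  {u: True, v: True, h: False}


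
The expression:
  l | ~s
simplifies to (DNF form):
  l | ~s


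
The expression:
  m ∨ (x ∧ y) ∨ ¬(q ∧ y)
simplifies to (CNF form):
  m ∨ x ∨ ¬q ∨ ¬y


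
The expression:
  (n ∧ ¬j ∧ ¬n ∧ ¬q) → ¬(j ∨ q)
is always true.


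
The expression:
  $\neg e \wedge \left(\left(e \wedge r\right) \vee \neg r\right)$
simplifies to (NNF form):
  $\neg e \wedge \neg r$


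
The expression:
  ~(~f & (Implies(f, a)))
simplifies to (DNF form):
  f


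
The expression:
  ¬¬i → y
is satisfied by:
  {y: True, i: False}
  {i: False, y: False}
  {i: True, y: True}


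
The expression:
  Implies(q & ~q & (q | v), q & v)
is always true.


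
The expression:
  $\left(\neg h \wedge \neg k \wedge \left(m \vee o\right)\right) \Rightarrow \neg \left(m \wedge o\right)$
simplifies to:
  $h \vee k \vee \neg m \vee \neg o$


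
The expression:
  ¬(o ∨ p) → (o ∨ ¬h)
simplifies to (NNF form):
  o ∨ p ∨ ¬h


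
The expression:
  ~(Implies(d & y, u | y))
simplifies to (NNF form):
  False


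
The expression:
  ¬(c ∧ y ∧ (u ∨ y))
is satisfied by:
  {c: False, y: False}
  {y: True, c: False}
  {c: True, y: False}


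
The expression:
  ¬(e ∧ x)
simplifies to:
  ¬e ∨ ¬x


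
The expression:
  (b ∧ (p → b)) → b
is always true.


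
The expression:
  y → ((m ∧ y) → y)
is always true.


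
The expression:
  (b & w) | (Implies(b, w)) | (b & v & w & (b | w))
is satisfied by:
  {w: True, b: False}
  {b: False, w: False}
  {b: True, w: True}


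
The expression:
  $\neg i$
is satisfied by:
  {i: False}


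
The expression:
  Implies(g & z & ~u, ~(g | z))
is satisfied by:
  {u: True, g: False, z: False}
  {g: False, z: False, u: False}
  {z: True, u: True, g: False}
  {z: True, g: False, u: False}
  {u: True, g: True, z: False}
  {g: True, u: False, z: False}
  {z: True, g: True, u: True}


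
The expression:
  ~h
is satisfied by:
  {h: False}


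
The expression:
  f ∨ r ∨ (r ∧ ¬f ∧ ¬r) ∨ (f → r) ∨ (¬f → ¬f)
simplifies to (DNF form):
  True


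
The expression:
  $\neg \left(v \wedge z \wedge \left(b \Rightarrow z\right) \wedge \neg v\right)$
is always true.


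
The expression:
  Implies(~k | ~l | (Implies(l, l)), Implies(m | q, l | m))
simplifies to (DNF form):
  l | m | ~q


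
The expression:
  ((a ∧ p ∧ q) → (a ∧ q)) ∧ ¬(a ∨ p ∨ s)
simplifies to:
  ¬a ∧ ¬p ∧ ¬s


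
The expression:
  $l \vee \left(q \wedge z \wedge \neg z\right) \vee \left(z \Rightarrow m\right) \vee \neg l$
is always true.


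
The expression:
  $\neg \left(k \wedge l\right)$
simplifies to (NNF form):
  $\neg k \vee \neg l$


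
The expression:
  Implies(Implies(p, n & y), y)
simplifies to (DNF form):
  p | y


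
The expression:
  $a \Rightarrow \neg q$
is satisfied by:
  {q: False, a: False}
  {a: True, q: False}
  {q: True, a: False}


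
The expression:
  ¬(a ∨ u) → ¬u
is always true.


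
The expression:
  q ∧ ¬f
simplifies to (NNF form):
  q ∧ ¬f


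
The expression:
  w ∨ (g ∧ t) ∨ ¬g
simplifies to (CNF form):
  t ∨ w ∨ ¬g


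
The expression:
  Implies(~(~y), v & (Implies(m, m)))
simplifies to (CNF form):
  v | ~y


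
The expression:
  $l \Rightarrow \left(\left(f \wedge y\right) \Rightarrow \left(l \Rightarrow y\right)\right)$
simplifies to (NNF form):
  $\text{True}$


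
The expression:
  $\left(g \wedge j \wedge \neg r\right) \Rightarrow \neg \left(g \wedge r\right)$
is always true.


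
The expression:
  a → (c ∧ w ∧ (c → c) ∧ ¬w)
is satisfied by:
  {a: False}


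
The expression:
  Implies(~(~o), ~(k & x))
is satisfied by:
  {k: False, o: False, x: False}
  {x: True, k: False, o: False}
  {o: True, k: False, x: False}
  {x: True, o: True, k: False}
  {k: True, x: False, o: False}
  {x: True, k: True, o: False}
  {o: True, k: True, x: False}


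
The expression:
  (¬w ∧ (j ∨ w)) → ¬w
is always true.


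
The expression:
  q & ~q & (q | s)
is never true.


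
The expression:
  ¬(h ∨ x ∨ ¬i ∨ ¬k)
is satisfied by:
  {k: True, i: True, x: False, h: False}


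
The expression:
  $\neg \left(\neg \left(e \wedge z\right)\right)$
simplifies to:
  $e \wedge z$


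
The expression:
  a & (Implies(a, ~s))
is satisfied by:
  {a: True, s: False}


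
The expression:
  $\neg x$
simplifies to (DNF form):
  $\neg x$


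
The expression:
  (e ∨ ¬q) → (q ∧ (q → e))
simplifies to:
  q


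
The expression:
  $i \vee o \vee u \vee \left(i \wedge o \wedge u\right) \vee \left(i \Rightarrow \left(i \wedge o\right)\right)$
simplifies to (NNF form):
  $\text{True}$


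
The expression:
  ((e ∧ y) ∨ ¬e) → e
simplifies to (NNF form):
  e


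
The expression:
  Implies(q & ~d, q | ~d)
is always true.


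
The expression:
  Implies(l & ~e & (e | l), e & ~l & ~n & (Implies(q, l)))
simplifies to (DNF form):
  e | ~l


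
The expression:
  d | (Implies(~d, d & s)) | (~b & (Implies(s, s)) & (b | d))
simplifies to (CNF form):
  d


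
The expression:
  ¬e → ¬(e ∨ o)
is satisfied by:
  {e: True, o: False}
  {o: False, e: False}
  {o: True, e: True}


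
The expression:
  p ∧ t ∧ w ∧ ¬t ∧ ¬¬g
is never true.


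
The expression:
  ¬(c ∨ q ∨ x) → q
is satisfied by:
  {x: True, q: True, c: True}
  {x: True, q: True, c: False}
  {x: True, c: True, q: False}
  {x: True, c: False, q: False}
  {q: True, c: True, x: False}
  {q: True, c: False, x: False}
  {c: True, q: False, x: False}


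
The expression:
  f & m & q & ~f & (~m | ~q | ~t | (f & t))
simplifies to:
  False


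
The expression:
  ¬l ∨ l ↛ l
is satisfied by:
  {l: False}


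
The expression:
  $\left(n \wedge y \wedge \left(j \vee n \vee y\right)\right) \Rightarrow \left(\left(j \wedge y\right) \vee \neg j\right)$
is always true.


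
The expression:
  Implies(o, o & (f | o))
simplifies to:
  True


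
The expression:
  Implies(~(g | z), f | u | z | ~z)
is always true.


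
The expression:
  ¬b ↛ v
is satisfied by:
  {v: True, b: False}
  {b: False, v: False}
  {b: True, v: True}


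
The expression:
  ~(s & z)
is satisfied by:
  {s: False, z: False}
  {z: True, s: False}
  {s: True, z: False}


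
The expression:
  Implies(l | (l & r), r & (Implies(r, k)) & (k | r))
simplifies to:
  ~l | (k & r)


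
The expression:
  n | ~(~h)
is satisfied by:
  {n: True, h: True}
  {n: True, h: False}
  {h: True, n: False}


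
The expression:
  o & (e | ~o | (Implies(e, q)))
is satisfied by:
  {o: True}


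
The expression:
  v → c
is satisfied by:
  {c: True, v: False}
  {v: False, c: False}
  {v: True, c: True}


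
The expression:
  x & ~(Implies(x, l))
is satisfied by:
  {x: True, l: False}


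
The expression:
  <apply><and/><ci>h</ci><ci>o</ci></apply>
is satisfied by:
  {h: True, o: True}


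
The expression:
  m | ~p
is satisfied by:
  {m: True, p: False}
  {p: False, m: False}
  {p: True, m: True}


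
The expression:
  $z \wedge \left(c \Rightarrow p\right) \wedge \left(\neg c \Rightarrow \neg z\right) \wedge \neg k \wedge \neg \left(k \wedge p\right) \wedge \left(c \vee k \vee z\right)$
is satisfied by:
  {z: True, p: True, c: True, k: False}


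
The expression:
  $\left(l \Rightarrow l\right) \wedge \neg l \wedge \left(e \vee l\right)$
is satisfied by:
  {e: True, l: False}


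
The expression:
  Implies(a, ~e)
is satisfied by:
  {e: False, a: False}
  {a: True, e: False}
  {e: True, a: False}


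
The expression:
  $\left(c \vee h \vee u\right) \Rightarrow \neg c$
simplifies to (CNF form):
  $\neg c$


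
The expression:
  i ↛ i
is never true.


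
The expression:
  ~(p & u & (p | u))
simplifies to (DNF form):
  ~p | ~u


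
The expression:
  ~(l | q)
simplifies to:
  ~l & ~q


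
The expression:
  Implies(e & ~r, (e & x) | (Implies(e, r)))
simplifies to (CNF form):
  r | x | ~e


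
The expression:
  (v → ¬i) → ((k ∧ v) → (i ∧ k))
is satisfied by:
  {i: True, k: False, v: False}
  {k: False, v: False, i: False}
  {v: True, i: True, k: False}
  {v: True, k: False, i: False}
  {i: True, k: True, v: False}
  {k: True, i: False, v: False}
  {v: True, k: True, i: True}


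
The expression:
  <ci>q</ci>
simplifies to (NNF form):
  <ci>q</ci>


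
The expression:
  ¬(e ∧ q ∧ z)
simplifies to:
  ¬e ∨ ¬q ∨ ¬z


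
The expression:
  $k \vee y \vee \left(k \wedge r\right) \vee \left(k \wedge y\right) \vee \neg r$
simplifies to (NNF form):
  $k \vee y \vee \neg r$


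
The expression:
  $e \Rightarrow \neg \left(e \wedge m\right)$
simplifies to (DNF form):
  $\neg e \vee \neg m$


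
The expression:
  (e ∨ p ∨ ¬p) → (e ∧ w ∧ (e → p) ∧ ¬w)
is never true.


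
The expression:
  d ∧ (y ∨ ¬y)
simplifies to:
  d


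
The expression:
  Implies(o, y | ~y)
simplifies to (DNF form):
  True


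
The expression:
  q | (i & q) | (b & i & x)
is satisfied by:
  {i: True, q: True, b: True, x: True}
  {i: True, q: True, b: True, x: False}
  {i: True, q: True, x: True, b: False}
  {i: True, q: True, x: False, b: False}
  {q: True, b: True, x: True, i: False}
  {q: True, b: True, x: False, i: False}
  {q: True, b: False, x: True, i: False}
  {q: True, b: False, x: False, i: False}
  {i: True, b: True, x: True, q: False}


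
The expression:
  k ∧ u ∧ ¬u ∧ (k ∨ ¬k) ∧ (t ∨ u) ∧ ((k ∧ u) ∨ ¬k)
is never true.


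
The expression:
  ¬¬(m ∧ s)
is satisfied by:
  {m: True, s: True}


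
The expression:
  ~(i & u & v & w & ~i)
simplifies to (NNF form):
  True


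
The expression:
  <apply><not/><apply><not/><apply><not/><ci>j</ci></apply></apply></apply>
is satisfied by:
  {j: False}


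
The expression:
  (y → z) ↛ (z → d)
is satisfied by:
  {z: True, d: False}


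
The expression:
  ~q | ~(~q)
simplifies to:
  True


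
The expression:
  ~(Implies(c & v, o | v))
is never true.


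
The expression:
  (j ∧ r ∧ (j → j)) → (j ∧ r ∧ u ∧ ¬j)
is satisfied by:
  {r: False, j: False}
  {j: True, r: False}
  {r: True, j: False}


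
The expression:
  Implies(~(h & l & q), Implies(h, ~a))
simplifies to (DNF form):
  ~a | ~h | (l & q)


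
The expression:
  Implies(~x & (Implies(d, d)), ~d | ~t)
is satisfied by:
  {x: True, t: False, d: False}
  {t: False, d: False, x: False}
  {x: True, d: True, t: False}
  {d: True, t: False, x: False}
  {x: True, t: True, d: False}
  {t: True, x: False, d: False}
  {x: True, d: True, t: True}


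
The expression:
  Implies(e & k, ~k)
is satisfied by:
  {k: False, e: False}
  {e: True, k: False}
  {k: True, e: False}


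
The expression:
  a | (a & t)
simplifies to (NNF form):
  a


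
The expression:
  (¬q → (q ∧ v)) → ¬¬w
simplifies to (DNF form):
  w ∨ ¬q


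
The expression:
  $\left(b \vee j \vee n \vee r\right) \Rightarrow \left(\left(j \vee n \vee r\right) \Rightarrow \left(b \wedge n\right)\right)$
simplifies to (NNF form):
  $\left(b \vee \neg n\right) \wedge \left(n \vee \neg j\right) \wedge \left(n \vee \neg r\right)$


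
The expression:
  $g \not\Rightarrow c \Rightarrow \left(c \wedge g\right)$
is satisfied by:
  {c: True, g: False}
  {g: False, c: False}
  {g: True, c: True}


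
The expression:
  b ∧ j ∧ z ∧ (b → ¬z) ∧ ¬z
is never true.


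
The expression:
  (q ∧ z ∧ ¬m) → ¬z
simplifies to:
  m ∨ ¬q ∨ ¬z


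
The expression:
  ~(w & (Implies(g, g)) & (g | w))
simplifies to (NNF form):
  ~w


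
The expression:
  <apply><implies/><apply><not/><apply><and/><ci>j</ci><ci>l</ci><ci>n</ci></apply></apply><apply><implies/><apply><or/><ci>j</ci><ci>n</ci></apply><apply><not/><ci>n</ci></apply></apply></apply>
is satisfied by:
  {j: True, l: True, n: False}
  {j: True, l: False, n: False}
  {l: True, j: False, n: False}
  {j: False, l: False, n: False}
  {n: True, j: True, l: True}


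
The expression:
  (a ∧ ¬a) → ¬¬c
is always true.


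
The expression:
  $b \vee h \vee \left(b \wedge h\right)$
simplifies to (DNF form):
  $b \vee h$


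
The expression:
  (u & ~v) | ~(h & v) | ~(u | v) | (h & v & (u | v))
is always true.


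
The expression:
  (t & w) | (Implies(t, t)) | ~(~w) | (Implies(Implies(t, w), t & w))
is always true.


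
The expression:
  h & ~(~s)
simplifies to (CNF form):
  h & s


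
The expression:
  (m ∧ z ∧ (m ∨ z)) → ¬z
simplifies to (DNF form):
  ¬m ∨ ¬z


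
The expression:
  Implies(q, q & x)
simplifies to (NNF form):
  x | ~q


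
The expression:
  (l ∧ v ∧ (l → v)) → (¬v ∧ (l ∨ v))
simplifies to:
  ¬l ∨ ¬v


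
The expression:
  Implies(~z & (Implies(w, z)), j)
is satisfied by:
  {z: True, w: True, j: True}
  {z: True, w: True, j: False}
  {z: True, j: True, w: False}
  {z: True, j: False, w: False}
  {w: True, j: True, z: False}
  {w: True, j: False, z: False}
  {j: True, w: False, z: False}


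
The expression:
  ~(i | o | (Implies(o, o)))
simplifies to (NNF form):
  False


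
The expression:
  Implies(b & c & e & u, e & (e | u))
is always true.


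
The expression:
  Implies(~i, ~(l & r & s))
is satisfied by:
  {i: True, l: False, r: False, s: False}
  {i: False, l: False, r: False, s: False}
  {i: True, s: True, l: False, r: False}
  {s: True, i: False, l: False, r: False}
  {i: True, r: True, s: False, l: False}
  {r: True, s: False, l: False, i: False}
  {i: True, s: True, r: True, l: False}
  {s: True, r: True, i: False, l: False}
  {i: True, l: True, s: False, r: False}
  {l: True, s: False, r: False, i: False}
  {i: True, s: True, l: True, r: False}
  {s: True, l: True, i: False, r: False}
  {i: True, r: True, l: True, s: False}
  {r: True, l: True, s: False, i: False}
  {i: True, s: True, r: True, l: True}


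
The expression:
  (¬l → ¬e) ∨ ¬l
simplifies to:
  True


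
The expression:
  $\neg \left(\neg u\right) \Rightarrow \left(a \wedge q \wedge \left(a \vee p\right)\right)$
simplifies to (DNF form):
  $\left(a \wedge q\right) \vee \neg u$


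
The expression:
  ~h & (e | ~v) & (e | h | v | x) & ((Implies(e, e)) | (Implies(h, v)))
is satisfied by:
  {x: True, e: True, h: False, v: False}
  {e: True, h: False, v: False, x: False}
  {x: True, e: True, v: True, h: False}
  {e: True, v: True, h: False, x: False}
  {x: True, h: False, v: False, e: False}


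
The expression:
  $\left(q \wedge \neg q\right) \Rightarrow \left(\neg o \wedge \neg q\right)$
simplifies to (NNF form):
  $\text{True}$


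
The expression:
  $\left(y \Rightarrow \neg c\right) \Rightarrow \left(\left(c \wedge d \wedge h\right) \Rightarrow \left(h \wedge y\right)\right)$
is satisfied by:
  {y: True, h: False, c: False, d: False}
  {y: False, h: False, c: False, d: False}
  {y: True, d: True, h: False, c: False}
  {d: True, y: False, h: False, c: False}
  {y: True, c: True, d: False, h: False}
  {c: True, d: False, h: False, y: False}
  {y: True, d: True, c: True, h: False}
  {d: True, c: True, y: False, h: False}
  {y: True, h: True, d: False, c: False}
  {h: True, d: False, c: False, y: False}
  {y: True, d: True, h: True, c: False}
  {d: True, h: True, y: False, c: False}
  {y: True, c: True, h: True, d: False}
  {c: True, h: True, d: False, y: False}
  {y: True, d: True, c: True, h: True}


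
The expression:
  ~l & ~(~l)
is never true.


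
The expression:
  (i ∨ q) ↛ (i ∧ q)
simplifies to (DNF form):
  (i ∧ ¬q) ∨ (q ∧ ¬i)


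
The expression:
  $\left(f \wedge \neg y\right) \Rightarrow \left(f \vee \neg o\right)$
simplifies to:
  $\text{True}$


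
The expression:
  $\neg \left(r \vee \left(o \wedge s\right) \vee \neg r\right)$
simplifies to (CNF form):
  $\text{False}$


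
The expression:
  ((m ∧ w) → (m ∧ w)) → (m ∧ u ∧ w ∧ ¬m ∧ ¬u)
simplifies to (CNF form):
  False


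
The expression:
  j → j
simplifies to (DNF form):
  True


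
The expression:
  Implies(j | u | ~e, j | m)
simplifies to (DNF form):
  j | m | (e & ~u)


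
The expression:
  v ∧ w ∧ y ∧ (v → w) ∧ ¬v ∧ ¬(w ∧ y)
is never true.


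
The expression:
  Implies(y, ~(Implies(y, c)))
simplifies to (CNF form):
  ~c | ~y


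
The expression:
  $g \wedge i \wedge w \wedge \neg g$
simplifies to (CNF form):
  $\text{False}$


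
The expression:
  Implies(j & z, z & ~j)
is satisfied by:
  {z: False, j: False}
  {j: True, z: False}
  {z: True, j: False}


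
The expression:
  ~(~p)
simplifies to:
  p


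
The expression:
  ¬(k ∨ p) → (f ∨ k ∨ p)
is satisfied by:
  {k: True, p: True, f: True}
  {k: True, p: True, f: False}
  {k: True, f: True, p: False}
  {k: True, f: False, p: False}
  {p: True, f: True, k: False}
  {p: True, f: False, k: False}
  {f: True, p: False, k: False}


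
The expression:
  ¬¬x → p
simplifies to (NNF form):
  p ∨ ¬x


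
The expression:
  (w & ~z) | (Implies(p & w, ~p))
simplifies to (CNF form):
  ~p | ~w | ~z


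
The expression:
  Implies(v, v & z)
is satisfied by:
  {z: True, v: False}
  {v: False, z: False}
  {v: True, z: True}


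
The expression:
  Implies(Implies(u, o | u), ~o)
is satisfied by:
  {o: False}


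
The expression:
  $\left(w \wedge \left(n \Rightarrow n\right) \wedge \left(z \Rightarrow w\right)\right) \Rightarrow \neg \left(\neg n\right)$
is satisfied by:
  {n: True, w: False}
  {w: False, n: False}
  {w: True, n: True}


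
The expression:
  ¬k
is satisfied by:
  {k: False}


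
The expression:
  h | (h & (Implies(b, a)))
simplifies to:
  h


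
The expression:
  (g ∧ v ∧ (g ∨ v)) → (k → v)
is always true.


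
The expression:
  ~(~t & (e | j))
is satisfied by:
  {t: True, j: False, e: False}
  {t: True, e: True, j: False}
  {t: True, j: True, e: False}
  {t: True, e: True, j: True}
  {e: False, j: False, t: False}


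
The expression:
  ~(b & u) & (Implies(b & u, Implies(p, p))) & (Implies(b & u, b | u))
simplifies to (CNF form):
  ~b | ~u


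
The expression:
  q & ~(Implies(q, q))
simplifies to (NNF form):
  False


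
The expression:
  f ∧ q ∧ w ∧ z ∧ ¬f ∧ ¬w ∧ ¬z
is never true.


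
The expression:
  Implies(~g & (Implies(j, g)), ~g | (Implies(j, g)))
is always true.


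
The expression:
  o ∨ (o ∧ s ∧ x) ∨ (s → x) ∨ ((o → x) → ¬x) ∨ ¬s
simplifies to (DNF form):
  True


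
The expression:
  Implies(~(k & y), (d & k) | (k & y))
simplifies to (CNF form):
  k & (d | y)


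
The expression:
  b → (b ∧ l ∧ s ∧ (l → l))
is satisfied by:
  {s: True, l: True, b: False}
  {s: True, l: False, b: False}
  {l: True, s: False, b: False}
  {s: False, l: False, b: False}
  {b: True, s: True, l: True}


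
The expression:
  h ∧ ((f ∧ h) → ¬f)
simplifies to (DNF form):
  h ∧ ¬f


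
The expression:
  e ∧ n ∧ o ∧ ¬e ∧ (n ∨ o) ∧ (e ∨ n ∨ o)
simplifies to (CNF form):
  False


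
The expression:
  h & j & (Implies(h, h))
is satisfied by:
  {h: True, j: True}


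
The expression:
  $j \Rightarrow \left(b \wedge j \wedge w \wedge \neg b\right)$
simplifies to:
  $\neg j$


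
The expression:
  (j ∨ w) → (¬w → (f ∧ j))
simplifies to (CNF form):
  f ∨ w ∨ ¬j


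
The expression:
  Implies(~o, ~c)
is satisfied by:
  {o: True, c: False}
  {c: False, o: False}
  {c: True, o: True}


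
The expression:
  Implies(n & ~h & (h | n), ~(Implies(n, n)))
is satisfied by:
  {h: True, n: False}
  {n: False, h: False}
  {n: True, h: True}


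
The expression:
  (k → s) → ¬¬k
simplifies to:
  k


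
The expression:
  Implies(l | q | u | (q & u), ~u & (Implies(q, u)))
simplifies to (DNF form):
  ~q & ~u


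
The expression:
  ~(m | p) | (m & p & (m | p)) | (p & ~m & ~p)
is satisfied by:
  {p: False, m: False}
  {m: True, p: True}


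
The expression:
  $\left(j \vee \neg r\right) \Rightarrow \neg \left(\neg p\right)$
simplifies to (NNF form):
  $p \vee \left(r \wedge \neg j\right)$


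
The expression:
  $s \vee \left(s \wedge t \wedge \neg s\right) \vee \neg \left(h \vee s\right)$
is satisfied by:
  {s: True, h: False}
  {h: False, s: False}
  {h: True, s: True}


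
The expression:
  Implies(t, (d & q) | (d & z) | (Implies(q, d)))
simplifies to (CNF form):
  d | ~q | ~t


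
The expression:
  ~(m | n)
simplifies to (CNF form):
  ~m & ~n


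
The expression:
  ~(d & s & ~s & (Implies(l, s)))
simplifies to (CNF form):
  True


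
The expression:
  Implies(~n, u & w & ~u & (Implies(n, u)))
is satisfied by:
  {n: True}


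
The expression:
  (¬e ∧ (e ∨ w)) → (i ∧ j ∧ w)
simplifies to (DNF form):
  e ∨ (i ∧ j) ∨ ¬w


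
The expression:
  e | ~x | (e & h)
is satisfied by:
  {e: True, x: False}
  {x: False, e: False}
  {x: True, e: True}


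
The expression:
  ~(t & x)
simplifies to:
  ~t | ~x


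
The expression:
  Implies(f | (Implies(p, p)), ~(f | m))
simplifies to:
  ~f & ~m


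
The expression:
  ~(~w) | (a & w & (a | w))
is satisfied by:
  {w: True}


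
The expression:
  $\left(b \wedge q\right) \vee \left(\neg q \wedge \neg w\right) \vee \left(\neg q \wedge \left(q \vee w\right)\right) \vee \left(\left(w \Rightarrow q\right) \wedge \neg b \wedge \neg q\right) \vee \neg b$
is always true.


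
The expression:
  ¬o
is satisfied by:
  {o: False}


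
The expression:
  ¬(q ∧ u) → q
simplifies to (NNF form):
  q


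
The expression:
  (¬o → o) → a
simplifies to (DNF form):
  a ∨ ¬o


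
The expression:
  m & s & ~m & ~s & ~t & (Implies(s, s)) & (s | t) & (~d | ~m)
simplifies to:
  False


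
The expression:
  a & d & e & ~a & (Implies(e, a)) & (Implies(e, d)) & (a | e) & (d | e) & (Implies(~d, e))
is never true.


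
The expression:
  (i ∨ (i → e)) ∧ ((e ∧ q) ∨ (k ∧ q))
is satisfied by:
  {k: True, e: True, q: True}
  {k: True, q: True, e: False}
  {e: True, q: True, k: False}


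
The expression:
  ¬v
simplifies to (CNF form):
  ¬v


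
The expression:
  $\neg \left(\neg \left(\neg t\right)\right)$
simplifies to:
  $\neg t$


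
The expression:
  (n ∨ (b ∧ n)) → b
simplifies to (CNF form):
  b ∨ ¬n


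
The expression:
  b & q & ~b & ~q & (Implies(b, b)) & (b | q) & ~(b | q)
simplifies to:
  False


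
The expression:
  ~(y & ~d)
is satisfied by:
  {d: True, y: False}
  {y: False, d: False}
  {y: True, d: True}


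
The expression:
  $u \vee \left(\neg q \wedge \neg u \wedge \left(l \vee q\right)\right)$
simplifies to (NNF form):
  $u \vee \left(l \wedge \neg q\right)$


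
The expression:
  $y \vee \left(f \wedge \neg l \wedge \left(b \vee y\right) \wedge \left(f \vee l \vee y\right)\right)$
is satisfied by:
  {y: True, b: True, f: True, l: False}
  {y: True, b: True, f: False, l: False}
  {y: True, f: True, l: False, b: False}
  {y: True, f: False, l: False, b: False}
  {y: True, b: True, l: True, f: True}
  {y: True, b: True, l: True, f: False}
  {y: True, l: True, f: True, b: False}
  {y: True, l: True, f: False, b: False}
  {b: True, l: False, f: True, y: False}


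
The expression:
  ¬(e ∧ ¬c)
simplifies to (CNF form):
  c ∨ ¬e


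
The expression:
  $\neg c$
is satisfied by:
  {c: False}


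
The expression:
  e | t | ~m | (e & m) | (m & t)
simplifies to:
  e | t | ~m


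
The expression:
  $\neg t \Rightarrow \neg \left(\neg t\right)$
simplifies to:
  $t$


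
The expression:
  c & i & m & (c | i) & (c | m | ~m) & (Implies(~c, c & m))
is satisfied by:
  {c: True, m: True, i: True}


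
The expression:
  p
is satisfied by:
  {p: True}


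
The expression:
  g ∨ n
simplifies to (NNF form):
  g ∨ n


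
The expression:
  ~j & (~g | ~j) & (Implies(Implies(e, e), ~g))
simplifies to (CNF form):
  ~g & ~j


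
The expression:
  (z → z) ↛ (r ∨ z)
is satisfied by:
  {r: False, z: False}


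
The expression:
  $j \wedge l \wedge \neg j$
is never true.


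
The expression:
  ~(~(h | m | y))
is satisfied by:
  {y: True, m: True, h: True}
  {y: True, m: True, h: False}
  {y: True, h: True, m: False}
  {y: True, h: False, m: False}
  {m: True, h: True, y: False}
  {m: True, h: False, y: False}
  {h: True, m: False, y: False}


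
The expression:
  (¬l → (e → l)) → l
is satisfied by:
  {l: True, e: True}
  {l: True, e: False}
  {e: True, l: False}


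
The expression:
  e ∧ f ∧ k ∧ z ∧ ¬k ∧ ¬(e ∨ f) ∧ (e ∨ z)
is never true.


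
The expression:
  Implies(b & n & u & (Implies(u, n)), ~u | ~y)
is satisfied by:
  {u: False, y: False, n: False, b: False}
  {b: True, u: False, y: False, n: False}
  {n: True, u: False, y: False, b: False}
  {b: True, n: True, u: False, y: False}
  {y: True, b: False, u: False, n: False}
  {b: True, y: True, u: False, n: False}
  {n: True, y: True, b: False, u: False}
  {b: True, n: True, y: True, u: False}
  {u: True, n: False, y: False, b: False}
  {b: True, u: True, n: False, y: False}
  {n: True, u: True, b: False, y: False}
  {b: True, n: True, u: True, y: False}
  {y: True, u: True, n: False, b: False}
  {b: True, y: True, u: True, n: False}
  {n: True, y: True, u: True, b: False}


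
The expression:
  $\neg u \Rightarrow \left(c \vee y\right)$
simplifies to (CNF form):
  $c \vee u \vee y$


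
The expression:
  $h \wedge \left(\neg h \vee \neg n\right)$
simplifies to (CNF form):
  $h \wedge \neg n$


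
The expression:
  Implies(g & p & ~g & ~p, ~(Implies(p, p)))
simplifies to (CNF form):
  True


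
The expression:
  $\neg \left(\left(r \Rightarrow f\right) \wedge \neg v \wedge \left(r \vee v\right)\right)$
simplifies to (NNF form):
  $v \vee \neg f \vee \neg r$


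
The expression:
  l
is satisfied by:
  {l: True}


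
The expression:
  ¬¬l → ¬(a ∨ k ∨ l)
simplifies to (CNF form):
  ¬l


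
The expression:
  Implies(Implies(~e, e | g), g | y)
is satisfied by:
  {y: True, g: True, e: False}
  {y: True, e: False, g: False}
  {g: True, e: False, y: False}
  {g: False, e: False, y: False}
  {y: True, g: True, e: True}
  {y: True, e: True, g: False}
  {g: True, e: True, y: False}


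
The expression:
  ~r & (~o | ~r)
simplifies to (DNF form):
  ~r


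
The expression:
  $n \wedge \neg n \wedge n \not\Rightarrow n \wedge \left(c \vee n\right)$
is never true.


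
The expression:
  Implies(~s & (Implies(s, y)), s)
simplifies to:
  s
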